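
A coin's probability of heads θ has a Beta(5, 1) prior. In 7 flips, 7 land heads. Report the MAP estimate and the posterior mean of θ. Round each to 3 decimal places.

MAP = 1.000, posterior mean = 0.923

Posterior: Beta(5+7, 1+0) = Beta(12, 1).
Since β = 1 ≤ 1 and α > 1, the Beta density is monotone increasing on [0,1]; the mode is at 1.
Mean = 12/(12+1) = 0.923.
Left-skewed posterior ⇒ mean < mode.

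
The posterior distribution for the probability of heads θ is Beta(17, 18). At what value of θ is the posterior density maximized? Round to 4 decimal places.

0.4848

Mode = (17−1)/(17+18−2) = 16/33 = 0.4848.
Mean = 17/(17+18) = 17/35 = 0.4857.
This is the posterior mode — the MAP estimate.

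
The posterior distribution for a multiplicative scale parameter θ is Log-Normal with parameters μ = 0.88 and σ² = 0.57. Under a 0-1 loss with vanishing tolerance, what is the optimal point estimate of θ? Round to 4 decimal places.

1.3634

Mode = exp(μ − σ²) = exp(0.31) = 1.3634.
Mean = exp(μ + σ²/2) = exp(1.165) = 3.2059.
This is the posterior mode — the MAP estimate.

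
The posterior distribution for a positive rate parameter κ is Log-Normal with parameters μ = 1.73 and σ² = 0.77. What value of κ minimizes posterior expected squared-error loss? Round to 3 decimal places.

8.290

Mode = exp(μ − σ²) = exp(0.96) = 2.612.
Mean = exp(μ + σ²/2) = exp(2.115) = 8.290.
Squared-error loss ⇒ the optimal estimator is the posterior mean.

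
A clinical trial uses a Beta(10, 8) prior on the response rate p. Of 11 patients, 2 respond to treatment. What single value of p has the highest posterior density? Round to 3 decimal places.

0.407

Posterior: Beta(10+2, 8+9) = Beta(12, 17).
Mode = (12−1)/(12+17−2) = 11/27 = 0.407.
Mean = 12/(12+17) = 12/29 = 0.414.
This is the posterior mode — the MAP estimate.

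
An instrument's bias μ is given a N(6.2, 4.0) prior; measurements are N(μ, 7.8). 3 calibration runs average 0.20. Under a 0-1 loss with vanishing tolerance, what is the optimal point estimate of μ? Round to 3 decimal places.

2.564

Posterior for μ is Normal. Precision-weighted mean: (1/4.0·6.2 + 3/7.8·0.20) / (1/4.0 + 3/7.8) = 2.564.
A Normal posterior is symmetric, so mode = mean.
This is the posterior mode — the MAP estimate.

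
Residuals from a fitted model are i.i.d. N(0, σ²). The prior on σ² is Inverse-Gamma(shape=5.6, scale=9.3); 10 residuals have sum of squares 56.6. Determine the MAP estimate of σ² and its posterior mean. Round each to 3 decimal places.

Posterior: Inverse-Gamma(shape = 5.6+10/2 = 10.6, scale = 9.3+56.6/2 = 37.6).
Mode = β/(α+1) = 37.6/11.6 = 3.241.
Mean = β/(α−1) = 37.6/9.6 = 3.917.

MAP = 3.241, posterior mean = 3.917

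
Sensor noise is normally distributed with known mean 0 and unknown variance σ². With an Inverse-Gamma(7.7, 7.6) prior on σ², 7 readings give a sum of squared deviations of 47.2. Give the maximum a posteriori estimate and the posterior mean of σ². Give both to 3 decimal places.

Posterior: Inverse-Gamma(shape = 7.7+7/2 = 11.2, scale = 7.6+47.2/2 = 31.2).
Mode = β/(α+1) = 31.2/12.2 = 2.557.
Mean = β/(α−1) = 31.2/10.2 = 3.059.

MAP: 2.557. Posterior mean: 3.059.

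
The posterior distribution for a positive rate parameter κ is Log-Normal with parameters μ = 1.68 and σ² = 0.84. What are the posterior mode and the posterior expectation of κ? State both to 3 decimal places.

Mode = exp(μ − σ²) = exp(0.84) = 2.316.
Mean = exp(μ + σ²/2) = exp(2.100) = 8.166.

MAP = 2.316; posterior mean = 8.166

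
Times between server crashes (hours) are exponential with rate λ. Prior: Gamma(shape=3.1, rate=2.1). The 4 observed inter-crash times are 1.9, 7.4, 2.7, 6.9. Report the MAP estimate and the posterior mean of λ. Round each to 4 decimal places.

MAP: 0.2905. Posterior mean: 0.3381.

Σ times = 18.9. Posterior: Gamma(shape = 3.1+4 = 7.1, rate = 2.1+18.9 = 21.0).
Mode = (α−1)/β = 6.1/21.0 = 0.2905.
Mean = α/β = 7.1/21.0 = 0.3381.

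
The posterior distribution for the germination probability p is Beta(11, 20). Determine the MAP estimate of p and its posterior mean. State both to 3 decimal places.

Mode = (11−1)/(11+20−2) = 10/29 = 0.345.
Mean = 11/(11+20) = 11/31 = 0.355.
The posterior is right-skewed, so the mean exceeds the mode.

MAP = 0.345; posterior mean = 0.355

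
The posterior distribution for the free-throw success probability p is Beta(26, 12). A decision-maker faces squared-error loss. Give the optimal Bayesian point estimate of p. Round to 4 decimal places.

Mode = (26−1)/(26+12−2) = 25/36 = 0.6944.
Mean = 26/(26+12) = 26/38 = 0.6842.
Squared-error loss ⇒ the optimal estimator is the posterior mean.

0.6842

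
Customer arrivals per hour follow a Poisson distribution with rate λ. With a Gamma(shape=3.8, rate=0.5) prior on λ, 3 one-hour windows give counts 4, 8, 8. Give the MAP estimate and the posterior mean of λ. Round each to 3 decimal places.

Σ counts = 20. Posterior: Gamma(shape = 3.8+20 = 23.8, rate = 0.5+3 = 3.5).
Mode = (α−1)/β = 22.8/3.5 = 6.514.
Mean = α/β = 23.8/3.5 = 6.800.
Right-skewed posterior ⇒ mode < mean.

MAP = 6.514; posterior mean = 6.800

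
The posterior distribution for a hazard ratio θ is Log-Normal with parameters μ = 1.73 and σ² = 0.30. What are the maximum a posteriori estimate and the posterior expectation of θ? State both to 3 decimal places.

maximum a posteriori estimate = 4.179, posterior expectation = 6.554

Mode = exp(μ − σ²) = exp(1.43) = 4.179.
Mean = exp(μ + σ²/2) = exp(1.880) = 6.554.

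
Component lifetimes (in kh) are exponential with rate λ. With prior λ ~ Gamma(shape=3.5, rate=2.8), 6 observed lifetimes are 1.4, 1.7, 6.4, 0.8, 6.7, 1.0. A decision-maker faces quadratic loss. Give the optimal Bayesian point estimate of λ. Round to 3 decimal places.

0.457

Σ times = 18.0. Posterior: Gamma(shape = 3.5+6 = 9.5, rate = 2.8+18.0 = 20.8).
Mode = (α−1)/β = 8.5/20.8 = 0.409.
Mean = α/β = 9.5/20.8 = 0.457.
Quadratic loss ⇒ the optimal estimator is the posterior mean.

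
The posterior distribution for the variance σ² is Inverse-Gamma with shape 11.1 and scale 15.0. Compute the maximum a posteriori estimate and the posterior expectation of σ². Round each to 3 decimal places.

σ²_MAP = 1.240, E[σ²|data] = 1.485

Mode = β/(α+1) = 15.0/12.1 = 1.240.
Mean = β/(α−1) = 15.0/10.1 = 1.485.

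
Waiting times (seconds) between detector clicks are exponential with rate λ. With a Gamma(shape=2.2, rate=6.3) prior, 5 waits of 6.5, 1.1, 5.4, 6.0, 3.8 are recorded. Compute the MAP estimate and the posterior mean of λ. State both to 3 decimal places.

Σ times = 22.8. Posterior: Gamma(shape = 2.2+5 = 7.2, rate = 6.3+22.8 = 29.1).
Mode = (α−1)/β = 6.2/29.1 = 0.213.
Mean = α/β = 7.2/29.1 = 0.247.
The mean is pulled above the mode by the posterior's right skew.

MAP = 0.213; posterior mean = 0.247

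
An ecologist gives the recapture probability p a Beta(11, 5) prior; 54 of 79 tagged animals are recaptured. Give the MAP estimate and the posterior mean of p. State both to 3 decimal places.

MAP = 0.688, posterior mean = 0.684

Posterior: Beta(11+54, 5+25) = Beta(65, 30).
Mode = (65−1)/(65+30−2) = 64/93 = 0.688.
Mean = 65/(65+30) = 65/95 = 0.684.
The posterior is left-skewed, so the mode exceeds the mean.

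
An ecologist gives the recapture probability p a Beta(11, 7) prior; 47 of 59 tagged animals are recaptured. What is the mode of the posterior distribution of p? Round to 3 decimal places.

Posterior: Beta(11+47, 7+12) = Beta(58, 19).
Mode = (58−1)/(58+19−2) = 57/75 = 0.760.
Mean = 58/(58+19) = 58/77 = 0.753.
This is the posterior mode — the MAP estimate.

0.760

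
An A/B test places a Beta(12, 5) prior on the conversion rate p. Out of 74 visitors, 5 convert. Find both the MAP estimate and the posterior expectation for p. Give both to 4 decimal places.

MAP: 0.1798. Posterior mean: 0.1868.

Posterior: Beta(12+5, 5+69) = Beta(17, 74).
Mode = (17−1)/(17+74−2) = 16/89 = 0.1798.
Mean = 17/(17+74) = 17/91 = 0.1868.
The mean is pulled above the mode by the posterior's right skew.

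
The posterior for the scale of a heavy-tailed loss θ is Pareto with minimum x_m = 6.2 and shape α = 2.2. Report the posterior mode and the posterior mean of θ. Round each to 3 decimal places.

The Pareto density is strictly decreasing on [x_m, ∞), so the mode is x_m = 6.200.
Mean = α·x_m/(α−1) = 2.2·6.2/1.2 = 11.367.

MAP = 6.200; posterior mean = 11.367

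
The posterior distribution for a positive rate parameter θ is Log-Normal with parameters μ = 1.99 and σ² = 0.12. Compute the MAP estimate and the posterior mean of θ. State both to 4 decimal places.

MAP: 6.4883. Posterior mean: 7.7679.

Mode = exp(μ − σ²) = exp(1.87) = 6.4883.
Mean = exp(μ + σ²/2) = exp(2.050) = 7.7679.
Right-skewed posterior ⇒ mode < mean.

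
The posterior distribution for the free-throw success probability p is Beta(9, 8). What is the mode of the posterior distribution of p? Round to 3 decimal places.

Mode = (9−1)/(9+8−2) = 8/15 = 0.533.
Mean = 9/(9+8) = 9/17 = 0.529.
This is the posterior mode — the MAP estimate.

0.533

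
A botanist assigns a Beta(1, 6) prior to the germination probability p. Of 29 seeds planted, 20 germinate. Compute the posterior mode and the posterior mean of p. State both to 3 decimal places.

posterior mode = 0.588, posterior mean = 0.583

Posterior: Beta(1+20, 6+9) = Beta(21, 15).
Mode = (21−1)/(21+15−2) = 20/34 = 0.588.
Mean = 21/(21+15) = 21/36 = 0.583.
Left-skewed posterior ⇒ mean < mode.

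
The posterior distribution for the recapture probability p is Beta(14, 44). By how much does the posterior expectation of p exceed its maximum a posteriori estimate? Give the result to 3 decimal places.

Mode = (14−1)/(14+44−2) = 13/56 = 0.232.
Mean = 14/(14+44) = 14/58 = 0.241.
Difference = 0.241 − 0.232 = 0.009.

0.009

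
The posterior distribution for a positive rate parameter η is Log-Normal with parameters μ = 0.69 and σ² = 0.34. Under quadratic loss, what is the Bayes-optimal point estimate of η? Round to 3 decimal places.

2.363

Mode = exp(μ − σ²) = exp(0.35) = 1.419.
Mean = exp(μ + σ²/2) = exp(0.860) = 2.363.
Quadratic loss ⇒ the optimal estimator is the posterior mean.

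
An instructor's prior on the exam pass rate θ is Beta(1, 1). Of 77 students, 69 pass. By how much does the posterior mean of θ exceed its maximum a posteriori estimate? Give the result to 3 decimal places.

Posterior: Beta(1+69, 1+8) = Beta(70, 9).
Mode = (70−1)/(70+9−2) = 69/77 = 0.896.
With a flat prior the MAP equals the MLE, 69/77.
Mean = 70/(70+9) = 70/79 = 0.886.
Difference = 0.886 − 0.896 = -0.010.

-0.010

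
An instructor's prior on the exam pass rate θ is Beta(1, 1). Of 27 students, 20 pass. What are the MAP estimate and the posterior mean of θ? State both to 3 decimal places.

Posterior: Beta(1+20, 1+7) = Beta(21, 8).
Mode = (21−1)/(21+8−2) = 20/27 = 0.741.
With a flat prior the MAP equals the MLE, 20/27.
Mean = 21/(21+8) = 21/29 = 0.724.

MAP = 0.741, posterior mean = 0.724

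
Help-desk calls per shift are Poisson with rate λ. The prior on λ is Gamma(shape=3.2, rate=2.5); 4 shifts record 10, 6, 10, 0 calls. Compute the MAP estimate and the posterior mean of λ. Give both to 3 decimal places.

λ_MAP = 4.338, E[λ|data] = 4.492

Σ counts = 26. Posterior: Gamma(shape = 3.2+26 = 29.2, rate = 2.5+4 = 6.5).
Mode = (α−1)/β = 28.2/6.5 = 4.338.
Mean = α/β = 29.2/6.5 = 4.492.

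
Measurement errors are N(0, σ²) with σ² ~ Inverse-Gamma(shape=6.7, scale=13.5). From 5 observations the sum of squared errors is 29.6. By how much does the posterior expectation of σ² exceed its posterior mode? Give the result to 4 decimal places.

Posterior: Inverse-Gamma(shape = 6.7+5/2 = 9.2, scale = 13.5+29.6/2 = 28.3).
Mode = β/(α+1) = 28.3/10.2 = 2.7745.
Mean = β/(α−1) = 28.3/8.2 = 3.4512.
Difference = 3.4512 − 2.7745 = 0.6767.

0.6767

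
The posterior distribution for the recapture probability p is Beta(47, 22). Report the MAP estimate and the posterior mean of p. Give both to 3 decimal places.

Mode = (47−1)/(47+22−2) = 46/67 = 0.687.
Mean = 47/(47+22) = 47/69 = 0.681.

MAP: 0.687. Posterior mean: 0.681.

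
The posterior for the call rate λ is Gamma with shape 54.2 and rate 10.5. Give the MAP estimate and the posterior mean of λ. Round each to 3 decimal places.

MAP: 5.067. Posterior mean: 5.162.

Mode = (α−1)/β = 53.2/10.5 = 5.067.
Mean = α/β = 54.2/10.5 = 5.162.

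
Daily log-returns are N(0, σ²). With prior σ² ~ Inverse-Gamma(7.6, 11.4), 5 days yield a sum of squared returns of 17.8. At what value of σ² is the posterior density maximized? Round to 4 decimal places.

Posterior: Inverse-Gamma(shape = 7.6+5/2 = 10.1, scale = 11.4+17.8/2 = 20.3).
Mode = β/(α+1) = 20.3/11.1 = 1.8288.
Mean = β/(α−1) = 20.3/9.1 = 2.2308.
This is the posterior mode — the MAP estimate.

1.8288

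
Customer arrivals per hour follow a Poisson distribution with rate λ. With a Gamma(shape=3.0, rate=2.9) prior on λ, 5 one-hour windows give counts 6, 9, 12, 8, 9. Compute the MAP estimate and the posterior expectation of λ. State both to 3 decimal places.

Σ counts = 44. Posterior: Gamma(shape = 3.0+44 = 47.0, rate = 2.9+5 = 7.9).
Mode = (α−1)/β = 46.0/7.9 = 5.823.
Mean = α/β = 47.0/7.9 = 5.949.
Mean > mode: the posterior has a right tail.

MAP estimate = 5.823, posterior expectation = 5.949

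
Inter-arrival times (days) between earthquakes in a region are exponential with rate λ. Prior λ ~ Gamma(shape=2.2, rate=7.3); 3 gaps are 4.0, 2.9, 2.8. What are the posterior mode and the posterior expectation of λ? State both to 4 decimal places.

Σ times = 9.7. Posterior: Gamma(shape = 2.2+3 = 5.2, rate = 7.3+9.7 = 17.0).
Mode = (α−1)/β = 4.2/17.0 = 0.2471.
Mean = α/β = 5.2/17.0 = 0.3059.

λ_MAP = 0.2471, E[λ|data] = 0.3059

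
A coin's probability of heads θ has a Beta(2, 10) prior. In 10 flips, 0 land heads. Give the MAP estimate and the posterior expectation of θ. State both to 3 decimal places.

MAP: 0.050. Posterior mean: 0.091.

Posterior: Beta(2+0, 10+10) = Beta(2, 20).
Mode = (2−1)/(2+20−2) = 1/20 = 0.050.
Mean = 2/(2+20) = 2/22 = 0.091.
Right-skewed posterior ⇒ mode < mean.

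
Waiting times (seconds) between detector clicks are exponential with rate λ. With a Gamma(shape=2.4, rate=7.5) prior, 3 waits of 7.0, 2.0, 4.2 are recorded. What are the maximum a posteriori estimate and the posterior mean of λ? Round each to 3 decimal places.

Σ times = 13.2. Posterior: Gamma(shape = 2.4+3 = 5.4, rate = 7.5+13.2 = 20.7).
Mode = (α−1)/β = 4.4/20.7 = 0.213.
Mean = α/β = 5.4/20.7 = 0.261.
Right-skewed posterior ⇒ mode < mean.

MAP = 0.213; posterior mean = 0.261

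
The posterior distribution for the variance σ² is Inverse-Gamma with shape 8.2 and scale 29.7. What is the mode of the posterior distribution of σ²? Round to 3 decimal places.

Mode = β/(α+1) = 29.7/9.2 = 3.228.
Mean = β/(α−1) = 29.7/7.2 = 4.125.
This is the posterior mode — the MAP estimate.

3.228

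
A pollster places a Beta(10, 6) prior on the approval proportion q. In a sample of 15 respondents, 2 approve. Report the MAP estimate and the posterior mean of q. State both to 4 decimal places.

MAP estimate = 0.3793, posterior mean = 0.3871

Posterior: Beta(10+2, 6+13) = Beta(12, 19).
Mode = (12−1)/(12+19−2) = 11/29 = 0.3793.
Mean = 12/(12+19) = 12/31 = 0.3871.
Right-skewed posterior ⇒ mode < mean.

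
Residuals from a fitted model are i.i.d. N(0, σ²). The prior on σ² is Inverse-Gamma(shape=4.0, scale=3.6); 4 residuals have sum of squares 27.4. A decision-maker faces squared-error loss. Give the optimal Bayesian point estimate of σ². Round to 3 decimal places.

Posterior: Inverse-Gamma(shape = 4.0+4/2 = 6.0, scale = 3.6+27.4/2 = 17.3).
Mode = β/(α+1) = 17.3/7.0 = 2.471.
Mean = β/(α−1) = 17.3/5.0 = 3.460.
Squared-error loss ⇒ the optimal estimator is the posterior mean.

3.460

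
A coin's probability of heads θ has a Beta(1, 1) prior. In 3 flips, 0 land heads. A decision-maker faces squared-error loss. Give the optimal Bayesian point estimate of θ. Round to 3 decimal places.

Posterior: Beta(1+0, 1+3) = Beta(1, 4).
Since α = 1 ≤ 1 and β > 1, the Beta density is monotone decreasing on [0,1]; the mode is at 0.
Mean = 1/(1+4) = 0.200.
Squared-error loss ⇒ the optimal estimator is the posterior mean.

0.200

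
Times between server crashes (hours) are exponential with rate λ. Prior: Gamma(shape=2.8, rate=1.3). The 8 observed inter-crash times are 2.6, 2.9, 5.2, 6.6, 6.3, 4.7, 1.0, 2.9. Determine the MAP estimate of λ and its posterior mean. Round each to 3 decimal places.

MAP = 0.293, posterior mean = 0.322

Σ times = 32.2. Posterior: Gamma(shape = 2.8+8 = 10.8, rate = 1.3+32.2 = 33.5).
Mode = (α−1)/β = 9.8/33.5 = 0.293.
Mean = α/β = 10.8/33.5 = 0.322.
The mean is pulled above the mode by the posterior's right skew.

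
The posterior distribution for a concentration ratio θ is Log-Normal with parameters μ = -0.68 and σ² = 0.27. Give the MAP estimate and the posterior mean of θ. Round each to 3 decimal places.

MAP = 0.387; posterior mean = 0.580

Mode = exp(μ − σ²) = exp(-0.95) = 0.387.
Mean = exp(μ + σ²/2) = exp(-0.545) = 0.580.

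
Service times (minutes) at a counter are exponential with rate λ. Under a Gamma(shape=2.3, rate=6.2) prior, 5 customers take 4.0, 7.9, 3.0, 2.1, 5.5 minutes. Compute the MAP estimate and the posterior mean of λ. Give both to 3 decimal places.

Σ times = 22.5. Posterior: Gamma(shape = 2.3+5 = 7.3, rate = 6.2+22.5 = 28.7).
Mode = (α−1)/β = 6.3/28.7 = 0.220.
Mean = α/β = 7.3/28.7 = 0.254.
Right-skewed posterior ⇒ mode < mean.

MAP estimate = 0.220, posterior mean = 0.254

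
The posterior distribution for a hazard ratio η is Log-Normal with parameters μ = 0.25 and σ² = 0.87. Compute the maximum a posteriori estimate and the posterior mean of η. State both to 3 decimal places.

Mode = exp(μ − σ²) = exp(-0.62) = 0.538.
Mean = exp(μ + σ²/2) = exp(0.685) = 1.984.

MAP = 0.538; posterior mean = 1.984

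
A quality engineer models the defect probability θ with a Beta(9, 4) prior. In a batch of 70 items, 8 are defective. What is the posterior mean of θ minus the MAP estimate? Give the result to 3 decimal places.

0.007

Posterior: Beta(9+8, 4+62) = Beta(17, 66).
Mode = (17−1)/(17+66−2) = 16/81 = 0.198.
Mean = 17/(17+66) = 17/83 = 0.205.
Difference = 0.205 − 0.198 = 0.007.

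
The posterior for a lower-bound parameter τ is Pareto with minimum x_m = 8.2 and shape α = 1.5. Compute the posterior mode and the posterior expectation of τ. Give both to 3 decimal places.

The Pareto density is strictly decreasing on [x_m, ∞), so the mode is x_m = 8.200.
Mean = α·x_m/(α−1) = 1.5·8.2/0.5 = 24.600.
Mean > mode: the posterior has a right tail.

MAP: 8.200. Posterior mean: 24.600.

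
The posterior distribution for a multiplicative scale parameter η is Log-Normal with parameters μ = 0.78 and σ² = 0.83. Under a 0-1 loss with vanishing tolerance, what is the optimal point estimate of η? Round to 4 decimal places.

Mode = exp(μ − σ²) = exp(-0.05) = 0.9512.
Mean = exp(μ + σ²/2) = exp(1.195) = 3.3036.
This is the posterior mode — the MAP estimate.

0.9512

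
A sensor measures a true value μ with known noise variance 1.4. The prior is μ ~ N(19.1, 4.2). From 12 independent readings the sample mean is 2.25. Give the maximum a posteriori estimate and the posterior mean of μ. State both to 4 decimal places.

μ_MAP = 2.7054, E[μ|data] = 2.7054

Posterior for μ is Normal. Precision-weighted mean: (1/4.2·19.1 + 12/1.4·2.25) / (1/4.2 + 12/1.4) = 2.7054.
A Normal posterior is symmetric, so mode = mean.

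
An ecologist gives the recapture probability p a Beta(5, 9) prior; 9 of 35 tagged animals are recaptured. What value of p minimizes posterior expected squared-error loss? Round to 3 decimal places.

0.286

Posterior: Beta(5+9, 9+26) = Beta(14, 35).
Mode = (14−1)/(14+35−2) = 13/47 = 0.277.
Mean = 14/(14+35) = 14/49 = 0.286.
Squared-error loss ⇒ the optimal estimator is the posterior mean.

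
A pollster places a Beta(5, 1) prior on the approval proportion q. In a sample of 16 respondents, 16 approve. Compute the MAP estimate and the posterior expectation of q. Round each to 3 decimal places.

Posterior: Beta(5+16, 1+0) = Beta(21, 1).
Since β = 1 ≤ 1 and α > 1, the Beta density is monotone increasing on [0,1]; the mode is at 1.
Mean = 21/(21+1) = 0.955.
Left-skewed posterior ⇒ mean < mode.

MAP estimate = 1.000, posterior expectation = 0.955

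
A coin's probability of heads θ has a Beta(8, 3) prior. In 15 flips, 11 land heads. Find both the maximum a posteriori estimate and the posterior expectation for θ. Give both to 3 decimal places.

Posterior: Beta(8+11, 3+4) = Beta(19, 7).
Mode = (19−1)/(19+7−2) = 18/24 = 0.750.
Mean = 19/(19+7) = 19/26 = 0.731.

MAP: 0.750. Posterior mean: 0.731.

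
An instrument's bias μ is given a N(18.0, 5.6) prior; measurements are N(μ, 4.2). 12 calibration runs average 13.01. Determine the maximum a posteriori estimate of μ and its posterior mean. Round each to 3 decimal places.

MAP = 13.304; posterior mean = 13.304

Posterior for μ is Normal. Precision-weighted mean: (1/5.6·18.0 + 12/4.2·13.01) / (1/5.6 + 12/4.2) = 13.304.
A Normal posterior is symmetric, so mode = mean.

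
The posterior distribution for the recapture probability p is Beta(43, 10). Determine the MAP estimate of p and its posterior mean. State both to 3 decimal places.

p_MAP = 0.824, E[p|data] = 0.811

Mode = (43−1)/(43+10−2) = 42/51 = 0.824.
Mean = 43/(43+10) = 43/53 = 0.811.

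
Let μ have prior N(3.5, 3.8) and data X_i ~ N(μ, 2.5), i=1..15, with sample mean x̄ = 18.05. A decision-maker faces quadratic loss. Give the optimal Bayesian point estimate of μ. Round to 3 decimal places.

17.439

Posterior for μ is Normal. Precision-weighted mean: (1/3.8·3.5 + 15/2.5·18.05) / (1/3.8 + 15/2.5) = 17.439.
A Normal posterior is symmetric, so mode = mean.
Quadratic loss ⇒ the optimal estimator is the posterior mean.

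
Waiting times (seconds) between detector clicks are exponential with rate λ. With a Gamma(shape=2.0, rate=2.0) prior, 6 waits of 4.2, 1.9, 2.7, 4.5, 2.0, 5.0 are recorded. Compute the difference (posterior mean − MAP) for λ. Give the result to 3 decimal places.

0.045

Σ times = 20.3. Posterior: Gamma(shape = 2.0+6 = 8.0, rate = 2.0+20.3 = 22.3).
Mode = (α−1)/β = 7.0/22.3 = 0.314.
Mean = α/β = 8.0/22.3 = 0.359.
Difference = 0.359 − 0.314 = 0.045.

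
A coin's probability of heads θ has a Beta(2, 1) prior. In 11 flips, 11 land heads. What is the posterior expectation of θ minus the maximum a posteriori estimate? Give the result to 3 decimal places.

-0.071

Posterior: Beta(2+11, 1+0) = Beta(13, 1).
Since β = 1 ≤ 1 and α > 1, the Beta density is monotone increasing on [0,1]; the mode is at 1.
Mean = 13/(13+1) = 0.929.
Difference = 0.929 − 1.000 = -0.071.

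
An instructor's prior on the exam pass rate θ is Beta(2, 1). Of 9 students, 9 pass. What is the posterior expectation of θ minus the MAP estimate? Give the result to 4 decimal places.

-0.0833

Posterior: Beta(2+9, 1+0) = Beta(11, 1).
Since β = 1 ≤ 1 and α > 1, the Beta density is monotone increasing on [0,1]; the mode is at 1.
Mean = 11/(11+1) = 0.9167.
Difference = 0.9167 − 1.0000 = -0.0833.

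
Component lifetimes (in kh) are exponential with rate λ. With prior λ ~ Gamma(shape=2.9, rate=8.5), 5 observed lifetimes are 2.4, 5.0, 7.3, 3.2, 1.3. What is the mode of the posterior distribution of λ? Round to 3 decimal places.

0.249

Σ times = 19.2. Posterior: Gamma(shape = 2.9+5 = 7.9, rate = 8.5+19.2 = 27.7).
Mode = (α−1)/β = 6.9/27.7 = 0.249.
Mean = α/β = 7.9/27.7 = 0.285.
This is the posterior mode — the MAP estimate.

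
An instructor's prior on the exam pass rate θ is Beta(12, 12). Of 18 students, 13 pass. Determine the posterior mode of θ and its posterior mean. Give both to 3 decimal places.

Posterior: Beta(12+13, 12+5) = Beta(25, 17).
Mode = (25−1)/(25+17−2) = 24/40 = 0.600.
Mean = 25/(25+17) = 25/42 = 0.595.

MAP = 0.600; posterior mean = 0.595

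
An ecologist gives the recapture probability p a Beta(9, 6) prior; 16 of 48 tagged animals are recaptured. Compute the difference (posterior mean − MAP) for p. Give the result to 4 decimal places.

0.0034

Posterior: Beta(9+16, 6+32) = Beta(25, 38).
Mode = (25−1)/(25+38−2) = 24/61 = 0.3934.
Mean = 25/(25+38) = 25/63 = 0.3968.
Difference = 0.3968 − 0.3934 = 0.0034.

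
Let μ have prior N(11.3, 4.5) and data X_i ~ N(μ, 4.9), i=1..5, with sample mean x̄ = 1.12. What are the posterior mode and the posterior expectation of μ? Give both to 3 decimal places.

Posterior for μ is Normal. Precision-weighted mean: (1/4.5·11.3 + 5/4.9·1.12) / (1/4.5 + 5/4.9) = 2.941.
A Normal posterior is symmetric, so mode = mean.

μ_MAP = 2.941, E[μ|data] = 2.941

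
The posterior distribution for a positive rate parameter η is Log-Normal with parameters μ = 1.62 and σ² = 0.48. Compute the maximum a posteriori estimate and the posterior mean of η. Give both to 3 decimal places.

Mode = exp(μ − σ²) = exp(1.14) = 3.127.
Mean = exp(μ + σ²/2) = exp(1.860) = 6.424.

MAP: 3.127. Posterior mean: 6.424.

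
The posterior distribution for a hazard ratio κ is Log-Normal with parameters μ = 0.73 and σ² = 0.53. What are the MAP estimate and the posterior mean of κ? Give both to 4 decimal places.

MAP = 1.2214; posterior mean = 2.7047

Mode = exp(μ − σ²) = exp(0.20) = 1.2214.
Mean = exp(μ + σ²/2) = exp(0.995) = 2.7047.
Right-skewed posterior ⇒ mode < mean.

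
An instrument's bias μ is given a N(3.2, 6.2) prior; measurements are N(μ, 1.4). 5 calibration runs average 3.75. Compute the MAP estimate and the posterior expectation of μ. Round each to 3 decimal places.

Posterior for μ is Normal. Precision-weighted mean: (1/6.2·3.2 + 5/1.4·3.75) / (1/6.2 + 5/1.4) = 3.726.
A Normal posterior is symmetric, so mode = mean.

MAP: 3.726. Posterior mean: 3.726.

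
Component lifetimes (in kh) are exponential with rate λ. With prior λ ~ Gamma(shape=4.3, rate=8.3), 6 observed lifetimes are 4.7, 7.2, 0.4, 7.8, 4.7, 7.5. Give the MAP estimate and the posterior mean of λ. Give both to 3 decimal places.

Σ times = 32.3. Posterior: Gamma(shape = 4.3+6 = 10.3, rate = 8.3+32.3 = 40.6).
Mode = (α−1)/β = 9.3/40.6 = 0.229.
Mean = α/β = 10.3/40.6 = 0.254.

MAP = 0.229, posterior mean = 0.254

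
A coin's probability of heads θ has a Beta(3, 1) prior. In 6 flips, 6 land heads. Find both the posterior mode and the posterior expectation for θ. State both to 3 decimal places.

Posterior: Beta(3+6, 1+0) = Beta(9, 1).
Since β = 1 ≤ 1 and α > 1, the Beta density is monotone increasing on [0,1]; the mode is at 1.
Mean = 9/(9+1) = 0.900.

MAP: 1.000. Posterior mean: 0.900.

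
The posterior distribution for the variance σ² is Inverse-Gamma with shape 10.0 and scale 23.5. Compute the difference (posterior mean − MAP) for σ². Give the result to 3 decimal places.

0.475

Mode = β/(α+1) = 23.5/11.0 = 2.136.
Mean = β/(α−1) = 23.5/9.0 = 2.611.
Difference = 2.611 − 2.136 = 0.475.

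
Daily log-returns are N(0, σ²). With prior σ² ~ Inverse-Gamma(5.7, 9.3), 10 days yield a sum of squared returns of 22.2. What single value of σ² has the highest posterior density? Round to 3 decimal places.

1.744

Posterior: Inverse-Gamma(shape = 5.7+10/2 = 10.7, scale = 9.3+22.2/2 = 20.4).
Mode = β/(α+1) = 20.4/11.7 = 1.744.
Mean = β/(α−1) = 20.4/9.7 = 2.103.
This is the posterior mode — the MAP estimate.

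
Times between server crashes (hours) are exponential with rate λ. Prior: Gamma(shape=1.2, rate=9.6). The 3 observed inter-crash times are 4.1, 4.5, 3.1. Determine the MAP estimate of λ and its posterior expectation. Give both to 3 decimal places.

Σ times = 11.7. Posterior: Gamma(shape = 1.2+3 = 4.2, rate = 9.6+11.7 = 21.3).
Mode = (α−1)/β = 3.2/21.3 = 0.150.
Mean = α/β = 4.2/21.3 = 0.197.
The posterior is right-skewed, so the mean exceeds the mode.

λ_MAP = 0.150, E[λ|data] = 0.197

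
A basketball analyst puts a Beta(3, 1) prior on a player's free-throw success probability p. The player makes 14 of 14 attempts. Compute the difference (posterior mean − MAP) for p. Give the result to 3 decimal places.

Posterior: Beta(3+14, 1+0) = Beta(17, 1).
Since β = 1 ≤ 1 and α > 1, the Beta density is monotone increasing on [0,1]; the mode is at 1.
Mean = 17/(17+1) = 0.944.
Difference = 0.944 − 1.000 = -0.056.

-0.056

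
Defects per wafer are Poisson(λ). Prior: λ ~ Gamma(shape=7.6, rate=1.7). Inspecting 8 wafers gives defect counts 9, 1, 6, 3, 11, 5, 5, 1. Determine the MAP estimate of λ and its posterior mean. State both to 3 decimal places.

Σ counts = 41. Posterior: Gamma(shape = 7.6+41 = 48.6, rate = 1.7+8 = 9.7).
Mode = (α−1)/β = 47.6/9.7 = 4.907.
Mean = α/β = 48.6/9.7 = 5.010.
The posterior is right-skewed, so the mean exceeds the mode.

MAP estimate = 4.907, posterior mean = 5.010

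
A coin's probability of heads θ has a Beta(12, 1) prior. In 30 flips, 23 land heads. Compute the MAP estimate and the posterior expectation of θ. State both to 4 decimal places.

MAP = 0.8293, posterior mean = 0.8140

Posterior: Beta(12+23, 1+7) = Beta(35, 8).
Mode = (35−1)/(35+8−2) = 34/41 = 0.8293.
Mean = 35/(35+8) = 35/43 = 0.8140.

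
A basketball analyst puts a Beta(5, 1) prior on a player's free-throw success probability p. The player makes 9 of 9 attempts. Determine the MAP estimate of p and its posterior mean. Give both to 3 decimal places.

MAP = 1.000, posterior mean = 0.933

Posterior: Beta(5+9, 1+0) = Beta(14, 1).
Since β = 1 ≤ 1 and α > 1, the Beta density is monotone increasing on [0,1]; the mode is at 1.
Mean = 14/(14+1) = 0.933.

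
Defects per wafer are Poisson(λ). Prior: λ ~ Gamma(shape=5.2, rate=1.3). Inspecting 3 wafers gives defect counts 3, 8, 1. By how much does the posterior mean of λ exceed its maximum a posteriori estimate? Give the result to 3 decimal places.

0.233

Σ counts = 12. Posterior: Gamma(shape = 5.2+12 = 17.2, rate = 1.3+3 = 4.3).
Mode = (α−1)/β = 16.2/4.3 = 3.767.
Mean = α/β = 17.2/4.3 = 4.000.
Difference = 4.000 − 3.767 = 0.233.
The mean is pulled above the mode by the posterior's right skew.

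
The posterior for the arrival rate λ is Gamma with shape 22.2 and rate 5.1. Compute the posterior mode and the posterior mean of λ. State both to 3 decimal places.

MAP = 4.157; posterior mean = 4.353

Mode = (α−1)/β = 21.2/5.1 = 4.157.
Mean = α/β = 22.2/5.1 = 4.353.
The mean is pulled above the mode by the posterior's right skew.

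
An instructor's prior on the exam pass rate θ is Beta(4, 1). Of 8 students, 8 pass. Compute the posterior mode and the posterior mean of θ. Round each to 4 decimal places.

MAP = 1.0000, posterior mean = 0.9231

Posterior: Beta(4+8, 1+0) = Beta(12, 1).
Since β = 1 ≤ 1 and α > 1, the Beta density is monotone increasing on [0,1]; the mode is at 1.
Mean = 12/(12+1) = 0.9231.
Mode > mean: the posterior has a left tail.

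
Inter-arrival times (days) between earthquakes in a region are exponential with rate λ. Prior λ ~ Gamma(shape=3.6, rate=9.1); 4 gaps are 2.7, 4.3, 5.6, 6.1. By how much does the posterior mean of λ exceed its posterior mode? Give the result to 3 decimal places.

Σ times = 18.7. Posterior: Gamma(shape = 3.6+4 = 7.6, rate = 9.1+18.7 = 27.8).
Mode = (α−1)/β = 6.6/27.8 = 0.237.
Mean = α/β = 7.6/27.8 = 0.273.
Difference = 0.273 − 0.237 = 0.036.
Right-skewed posterior ⇒ mode < mean.

0.036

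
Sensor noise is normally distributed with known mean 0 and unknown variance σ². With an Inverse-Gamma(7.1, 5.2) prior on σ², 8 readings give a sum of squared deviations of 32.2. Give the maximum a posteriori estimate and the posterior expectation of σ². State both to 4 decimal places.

Posterior: Inverse-Gamma(shape = 7.1+8/2 = 11.1, scale = 5.2+32.2/2 = 21.3).
Mode = β/(α+1) = 21.3/12.1 = 1.7603.
Mean = β/(α−1) = 21.3/10.1 = 2.1089.
Right-skewed posterior ⇒ mode < mean.

MAP = 1.7603; posterior mean = 2.1089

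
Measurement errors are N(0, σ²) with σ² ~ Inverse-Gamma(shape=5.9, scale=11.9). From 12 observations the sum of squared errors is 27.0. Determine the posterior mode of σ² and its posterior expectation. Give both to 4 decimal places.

Posterior: Inverse-Gamma(shape = 5.9+12/2 = 11.9, scale = 11.9+27.0/2 = 25.4).
Mode = β/(α+1) = 25.4/12.9 = 1.9690.
Mean = β/(α−1) = 25.4/10.9 = 2.3303.
The mean is pulled above the mode by the posterior's right skew.

MAP = 1.9690, posterior mean = 2.3303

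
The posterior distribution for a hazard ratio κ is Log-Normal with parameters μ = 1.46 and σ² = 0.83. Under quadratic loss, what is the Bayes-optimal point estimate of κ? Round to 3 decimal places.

6.521

Mode = exp(μ − σ²) = exp(0.63) = 1.878.
Mean = exp(μ + σ²/2) = exp(1.875) = 6.521.
Quadratic loss ⇒ the optimal estimator is the posterior mean.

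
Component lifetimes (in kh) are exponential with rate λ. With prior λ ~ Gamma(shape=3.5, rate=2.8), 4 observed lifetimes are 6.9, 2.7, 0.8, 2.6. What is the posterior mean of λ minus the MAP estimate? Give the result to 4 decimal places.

0.0633

Σ times = 13.0. Posterior: Gamma(shape = 3.5+4 = 7.5, rate = 2.8+13.0 = 15.8).
Mode = (α−1)/β = 6.5/15.8 = 0.4114.
Mean = α/β = 7.5/15.8 = 0.4747.
Difference = 0.4747 − 0.4114 = 0.0633.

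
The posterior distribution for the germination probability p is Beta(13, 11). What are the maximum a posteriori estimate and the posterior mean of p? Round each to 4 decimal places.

Mode = (13−1)/(13+11−2) = 12/22 = 0.5455.
Mean = 13/(13+11) = 13/24 = 0.5417.
The posterior is left-skewed, so the mode exceeds the mean.

MAP = 0.5455; posterior mean = 0.5417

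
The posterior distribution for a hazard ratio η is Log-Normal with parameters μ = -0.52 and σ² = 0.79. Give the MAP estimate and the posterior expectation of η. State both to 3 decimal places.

Mode = exp(μ − σ²) = exp(-1.31) = 0.270.
Mean = exp(μ + σ²/2) = exp(-0.125) = 0.882.

η_MAP = 0.270, E[η|data] = 0.882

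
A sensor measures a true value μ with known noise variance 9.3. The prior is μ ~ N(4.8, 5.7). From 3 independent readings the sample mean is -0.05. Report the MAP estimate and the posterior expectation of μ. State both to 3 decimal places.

MAP = 1.659, posterior mean = 1.659

Posterior for μ is Normal. Precision-weighted mean: (1/5.7·4.8 + 3/9.3·-0.05) / (1/5.7 + 3/9.3) = 1.659.
A Normal posterior is symmetric, so mode = mean.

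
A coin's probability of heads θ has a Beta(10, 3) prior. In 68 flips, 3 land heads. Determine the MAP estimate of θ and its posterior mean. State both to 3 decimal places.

Posterior: Beta(10+3, 3+65) = Beta(13, 68).
Mode = (13−1)/(13+68−2) = 12/79 = 0.152.
Mean = 13/(13+68) = 13/81 = 0.160.

MAP estimate = 0.152, posterior mean = 0.160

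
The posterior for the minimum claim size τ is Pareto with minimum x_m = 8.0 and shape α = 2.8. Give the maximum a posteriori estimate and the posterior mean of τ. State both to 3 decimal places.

MAP: 8.000. Posterior mean: 12.444.

The Pareto density is strictly decreasing on [x_m, ∞), so the mode is x_m = 8.000.
Mean = α·x_m/(α−1) = 2.8·8.0/1.8 = 12.444.
The mean is pulled above the mode by the posterior's right skew.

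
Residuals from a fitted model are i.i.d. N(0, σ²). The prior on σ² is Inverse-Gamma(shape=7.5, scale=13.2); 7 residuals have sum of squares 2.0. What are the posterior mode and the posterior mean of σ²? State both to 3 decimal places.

MAP = 1.183; posterior mean = 1.420

Posterior: Inverse-Gamma(shape = 7.5+7/2 = 11.0, scale = 13.2+2.0/2 = 14.2).
Mode = β/(α+1) = 14.2/12.0 = 1.183.
Mean = β/(α−1) = 14.2/10.0 = 1.420.
Mean > mode: the posterior has a right tail.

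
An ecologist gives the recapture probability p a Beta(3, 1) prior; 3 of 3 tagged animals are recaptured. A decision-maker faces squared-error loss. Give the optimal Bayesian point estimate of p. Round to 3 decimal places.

Posterior: Beta(3+3, 1+0) = Beta(6, 1).
Since β = 1 ≤ 1 and α > 1, the Beta density is monotone increasing on [0,1]; the mode is at 1.
Mean = 6/(6+1) = 0.857.
Squared-error loss ⇒ the optimal estimator is the posterior mean.

0.857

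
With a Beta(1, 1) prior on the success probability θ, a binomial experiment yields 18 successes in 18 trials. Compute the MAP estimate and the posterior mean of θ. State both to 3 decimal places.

MAP = 1.000, posterior mean = 0.950

Posterior: Beta(1+18, 1+0) = Beta(19, 1).
Since β = 1 ≤ 1 and α > 1, the Beta density is monotone increasing on [0,1]; the mode is at 1.
Mean = 19/(19+1) = 0.950.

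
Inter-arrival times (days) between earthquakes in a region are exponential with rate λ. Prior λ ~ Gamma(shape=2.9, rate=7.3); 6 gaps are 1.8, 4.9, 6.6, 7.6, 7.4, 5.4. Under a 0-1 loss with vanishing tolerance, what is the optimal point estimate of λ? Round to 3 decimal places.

0.193

Σ times = 33.7. Posterior: Gamma(shape = 2.9+6 = 8.9, rate = 7.3+33.7 = 41.0).
Mode = (α−1)/β = 7.9/41.0 = 0.193.
Mean = α/β = 8.9/41.0 = 0.217.
This is the posterior mode — the MAP estimate.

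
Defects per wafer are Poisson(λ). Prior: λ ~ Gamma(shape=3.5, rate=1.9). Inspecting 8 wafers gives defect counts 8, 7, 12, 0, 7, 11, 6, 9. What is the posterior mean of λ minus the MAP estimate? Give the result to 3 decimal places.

Σ counts = 60. Posterior: Gamma(shape = 3.5+60 = 63.5, rate = 1.9+8 = 9.9).
Mode = (α−1)/β = 62.5/9.9 = 6.313.
Mean = α/β = 63.5/9.9 = 6.414.
Difference = 6.414 − 6.313 = 0.101.

0.101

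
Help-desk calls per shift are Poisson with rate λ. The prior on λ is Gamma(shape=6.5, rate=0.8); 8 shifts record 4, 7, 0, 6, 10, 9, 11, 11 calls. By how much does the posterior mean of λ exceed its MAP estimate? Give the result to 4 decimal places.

Σ counts = 58. Posterior: Gamma(shape = 6.5+58 = 64.5, rate = 0.8+8 = 8.8).
Mode = (α−1)/β = 63.5/8.8 = 7.2159.
Mean = α/β = 64.5/8.8 = 7.3295.
Difference = 7.3295 − 7.2159 = 0.1136.
Right-skewed posterior ⇒ mode < mean.

0.1136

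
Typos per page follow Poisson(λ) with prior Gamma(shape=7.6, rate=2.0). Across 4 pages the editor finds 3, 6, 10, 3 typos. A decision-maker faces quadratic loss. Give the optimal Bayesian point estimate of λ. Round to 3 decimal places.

Σ counts = 22. Posterior: Gamma(shape = 7.6+22 = 29.6, rate = 2.0+4 = 6.0).
Mode = (α−1)/β = 28.6/6.0 = 4.767.
Mean = α/β = 29.6/6.0 = 4.933.
Quadratic loss ⇒ the optimal estimator is the posterior mean.

4.933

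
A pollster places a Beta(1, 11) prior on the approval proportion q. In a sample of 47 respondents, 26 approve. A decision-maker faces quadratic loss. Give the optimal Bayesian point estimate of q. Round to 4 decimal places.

Posterior: Beta(1+26, 11+21) = Beta(27, 32).
Mode = (27−1)/(27+32−2) = 26/57 = 0.4561.
Mean = 27/(27+32) = 27/59 = 0.4576.
Quadratic loss ⇒ the optimal estimator is the posterior mean.

0.4576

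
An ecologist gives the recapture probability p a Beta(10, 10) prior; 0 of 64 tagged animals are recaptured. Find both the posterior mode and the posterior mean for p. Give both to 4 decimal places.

MAP: 0.1098. Posterior mean: 0.1190.

Posterior: Beta(10+0, 10+64) = Beta(10, 74).
Mode = (10−1)/(10+74−2) = 9/82 = 0.1098.
Mean = 10/(10+74) = 10/84 = 0.1190.
Right-skewed posterior ⇒ mode < mean.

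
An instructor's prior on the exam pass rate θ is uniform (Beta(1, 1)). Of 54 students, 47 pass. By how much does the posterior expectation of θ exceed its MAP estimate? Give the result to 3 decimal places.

-0.013

Posterior: Beta(1+47, 1+7) = Beta(48, 8).
Mode = (48−1)/(48+8−2) = 47/54 = 0.870.
With a flat prior the MAP equals the MLE, 47/54.
Mean = 48/(48+8) = 48/56 = 0.857.
Difference = 0.857 − 0.870 = -0.013.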